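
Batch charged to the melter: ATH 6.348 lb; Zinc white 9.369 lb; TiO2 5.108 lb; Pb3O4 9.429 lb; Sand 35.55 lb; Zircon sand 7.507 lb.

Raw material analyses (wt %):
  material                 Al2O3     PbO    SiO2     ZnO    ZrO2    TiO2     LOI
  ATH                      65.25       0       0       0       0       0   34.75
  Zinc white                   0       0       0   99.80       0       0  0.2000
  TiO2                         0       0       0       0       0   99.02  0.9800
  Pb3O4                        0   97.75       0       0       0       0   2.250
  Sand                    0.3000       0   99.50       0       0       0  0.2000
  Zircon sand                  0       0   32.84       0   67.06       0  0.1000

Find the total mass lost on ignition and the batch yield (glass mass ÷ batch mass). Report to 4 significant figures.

LOI loss = 2.565 lb; glass = 70.75 lb; yield = 96.50%

The intermediate values appear, with 4-significant-figure rounding, within the worked lines; every computation holds full precision in every operation — exactly one rounding lands on every reported figure — the derived quantities, including net glass mass, six oxide percentages, the totals, LOI, the yield, are rebuilt using the weight values on 70.75 lb of glass at exact precision as set out in the problem or answer text.
Loss on ignition, line by line:
  ATH: 6.348 × 0.3475 = 2.206 lb
  Zinc white: 9.369 × 0.002000 = 0.01874 lb
  TiO2: 5.108 × 0.009800 = 0.05006 lb
  Pb3O4: 9.429 × 0.02250 = 0.2122 lb
  Sand: 35.55 × 0.002000 = 0.07110 lb
  Zircon sand: 7.507 × 0.001000 = 0.007507 lb
Total LOI = 2.565 lb
Glass = batch − LOI = 73.31 − 2.565 = 70.75 lb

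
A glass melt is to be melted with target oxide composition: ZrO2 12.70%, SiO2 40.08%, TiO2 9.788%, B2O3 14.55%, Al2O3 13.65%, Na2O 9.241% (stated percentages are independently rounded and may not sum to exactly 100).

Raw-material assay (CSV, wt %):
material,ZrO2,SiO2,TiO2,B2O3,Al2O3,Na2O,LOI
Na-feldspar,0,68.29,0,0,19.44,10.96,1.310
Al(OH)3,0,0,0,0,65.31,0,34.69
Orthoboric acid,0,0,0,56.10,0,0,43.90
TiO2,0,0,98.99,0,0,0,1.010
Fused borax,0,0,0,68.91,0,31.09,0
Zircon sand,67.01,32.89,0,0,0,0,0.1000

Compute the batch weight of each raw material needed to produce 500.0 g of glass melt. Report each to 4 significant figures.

Working values are displayed rounded off to 4 significant figures alongside each step; full float precision is kept end to end; each reported value is rounded exactly once; all derived quantities (the yield, the totals, six oxide percentages, net glass mass, LOI) are carried from the batch weights per 500.0 g of glass at exact precision precisely as stated by the problem or the answer.
Target oxide masses per 500.0 g glass melt:
  ZrO2: 12.70% × 500.0 = 63.50 g
  SiO2: 40.08% × 500.0 = 200.4 g
  TiO2: 9.788% × 500.0 = 48.94 g
  B2O3: 14.55% × 500.0 = 72.75 g
  Al2O3: 13.65% × 500.0 = 68.25 g
  Na2O: 9.241% × 500.0 = 46.20 g
Per-oxide balance check on the weights just shown, versus the basis set out (sum by sum, the targets are met exact up to rounding of places):
  ZrO2: 94.76·0.6701 = 63.50 g (target 63.50 g)
  SiO2: 247.8·0.6829 + 94.76·0.3289 = 200.4 g (target 200.4 g)
  TiO2: 49.44·0.9899 = 48.94 g (target 48.94 g)
  B2O3: 54.44·0.5610 + 61.26·0.6891 = 72.76 g (target 72.75 g)
  Al2O3: 247.8·0.1944 + 30.74·0.6531 = 68.25 g (target 68.25 g)
  Na2O: 247.8·0.1096 + 61.26·0.3109 = 46.20 g (target 46.20 g)
The glass-mass cross-check: batch Σ − ignition loss = 500.0 g (the targets, summed, come to 500.0 g; basis as stated: 500.0 g — gaps are rounding artifacts).
Batch grand total — Σ batch = 538.4 g; LOI loss = Σ batch·LOI = 38.40 g; yield = glass ÷ total batch = 92.87%.

Batch per 500.0 g glass melt:
  Na-feldspar: 247.8 g
  Al(OH)3: 30.74 g
  Orthoboric acid: 54.44 g
  TiO2: 49.44 g
  Fused borax: 61.26 g
  Zircon sand: 94.76 g
Total batch = 538.4 g; LOI loss = 38.40 g; yield = 92.87%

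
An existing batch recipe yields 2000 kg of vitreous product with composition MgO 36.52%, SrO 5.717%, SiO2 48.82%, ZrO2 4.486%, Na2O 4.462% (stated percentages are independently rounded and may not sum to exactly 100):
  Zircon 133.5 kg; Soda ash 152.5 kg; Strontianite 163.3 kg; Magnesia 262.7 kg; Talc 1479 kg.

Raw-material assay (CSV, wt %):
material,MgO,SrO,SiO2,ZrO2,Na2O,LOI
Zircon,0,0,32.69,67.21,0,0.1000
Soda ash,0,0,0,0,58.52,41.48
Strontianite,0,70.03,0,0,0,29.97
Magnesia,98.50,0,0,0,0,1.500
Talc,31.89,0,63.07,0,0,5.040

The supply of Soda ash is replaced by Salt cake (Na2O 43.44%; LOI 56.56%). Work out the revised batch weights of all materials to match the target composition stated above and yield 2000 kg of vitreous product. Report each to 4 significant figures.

Revised batch per 2000 kg vitreous product:
  Zircon: 133.5 kg
  Salt cake: 205.4 kg
  Strontianite: 163.3 kg
  Magnesia: 262.7 kg
  Talc: 1479 kg
Total batch = 2244 kg; LOI loss = 243.7 kg

Every computation maintains full precision throughout; the intermediate values appear rounded to 4 significant digits in the working — exactly one rounding lands on every reported result — all derived quantities, including the totals, net glass mass, five oxide percentages, the yield, ignition loss, are computed starting from the weights at 2000 kg of glass in exact precision as they appear in problem or answer.
Target masses of each oxide per 2000 kg vitreous product:
  MgO: 36.52% × 2000 = 730.4 kg
  SrO: 5.717% × 2000 = 114.3 kg
  SiO2: 48.82% × 2000 = 976.4 kg
  ZrO2: 4.486% × 2000 = 89.72 kg
  Na2O: 4.462% × 2000 = 89.24 kg
Mass-balance tally per oxide on the weights just shown, against the basis in use (summed amounts equal target values inside rounding margins):
  MgO: 262.7·0.9850 + 1479·0.3189 = 730.4 kg (target 730.4 kg)
  SrO: 163.3·0.7003 = 114.4 kg (target 114.3 kg)
  SiO2: 133.5·0.3269 + 1479·0.6307 = 976.4 kg (target 976.4 kg)
  ZrO2: 133.5·0.6721 = 89.73 kg (target 89.72 kg)
  Na2O: 205.4·0.4344 = 89.23 kg (target 89.24 kg)
Glass-mass sanity pass: total charge less LOI = 2000 kg (the targets, summed, come to 2000 kg; basis as stated: 2000 kg — any gap is answer rounding).
Adding the batch up: Σ batch = 2244 kg; LOI removed, Σ of batch·LOI: 243.7 kg; the yield ratio, glass ÷ batch: 89.14%.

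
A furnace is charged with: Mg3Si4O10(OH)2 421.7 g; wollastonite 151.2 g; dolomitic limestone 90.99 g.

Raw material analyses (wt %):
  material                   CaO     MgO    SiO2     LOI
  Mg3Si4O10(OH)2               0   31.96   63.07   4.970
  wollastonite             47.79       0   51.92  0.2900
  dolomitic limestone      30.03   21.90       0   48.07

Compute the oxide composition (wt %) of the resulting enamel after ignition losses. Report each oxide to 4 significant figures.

The whole derivation runs at full float precision throughout. In-progress results are printed, rounded to four significant figures, when written out. Each reported number is rounded just once; the derived quantities are re-derived from the weighed amounts on 598.8 g of glass in exact precision (LOI, three oxide percentages, net glass mass, yield, totals), as quoted within the problem or the answer.
Oxide masses out of the charge:
  CaO: 151.2·0.4779 + 90.99·0.3003 = 99.58 g
  MgO: 421.7·0.3196 + 90.99·0.2190 = 154.7 g
  SiO2: 421.7·0.6307 + 151.2·0.5192 = 344.5 g
LOI: 421.7·0.04970 + 151.2·0.002900 + 90.99·0.4807 = 65.14 g
batch − LOI leaves glass = 663.9 − 65.14 = 598.8 g (consistent with Σ oxide mass)
each oxide over glass, ×100, is wt %

Glass mass = 598.8 g (batch 663.9 − LOI 65.14).
Composition: CaO 16.63%, MgO 25.84%, SiO2 57.53%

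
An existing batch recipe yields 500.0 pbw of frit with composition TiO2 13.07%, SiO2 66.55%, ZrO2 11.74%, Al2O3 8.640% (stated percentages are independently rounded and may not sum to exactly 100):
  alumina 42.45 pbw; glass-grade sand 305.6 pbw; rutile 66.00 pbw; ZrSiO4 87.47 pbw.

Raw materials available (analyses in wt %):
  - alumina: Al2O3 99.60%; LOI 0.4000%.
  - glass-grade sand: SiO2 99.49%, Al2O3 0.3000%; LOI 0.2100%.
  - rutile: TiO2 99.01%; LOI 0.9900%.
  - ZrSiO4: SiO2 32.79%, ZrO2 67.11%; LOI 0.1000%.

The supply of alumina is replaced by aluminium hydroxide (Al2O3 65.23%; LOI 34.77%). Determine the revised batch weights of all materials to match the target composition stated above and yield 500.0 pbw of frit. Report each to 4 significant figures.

Revised batch per 500.0 pbw frit:
  aluminium hydroxide: 64.82 pbw
  glass-grade sand: 305.6 pbw
  rutile: 66.00 pbw
  ZrSiO4: 87.47 pbw
Total batch = 523.9 pbw; LOI loss = 23.92 pbw

Mid-chain values are printed, with 4-significant-digit rounding, as written; the working math runs at full precision at every stage — every reported result carries a single rounding. Derived quantities are re-derived at full precision (four oxide percentages, the yield, glass mass, totals, LOI) using the weight values for 500.0 pbw of glass, as quoted within either problem or answer.
Target masses of each oxide per 500.0 pbw frit:
  TiO2: 13.07% × 500.0 = 65.35 pbw
  SiO2: 66.55% × 500.0 = 332.8 pbw
  ZrO2: 11.74% × 500.0 = 58.70 pbw
  Al2O3: 8.640% × 500.0 = 43.20 pbw
Verifying the oxide balance given the weights on record, per the basis as stated (oxide sums agree with the targets inside rounding margins):
  TiO2: 66.00·0.9901 = 65.35 pbw (target 65.35 pbw)
  SiO2: 305.6·0.9949 + 87.47·0.3279 = 332.7 pbw (target 332.8 pbw)
  ZrO2: 87.47·0.6711 = 58.70 pbw (target 58.70 pbw)
  Al2O3: 64.82·0.6523 + 305.6·0.003000 = 43.20 pbw (target 43.20 pbw)
Glass-mass sanity pass: batch Σ − ignition loss = 500.0 pbw (summing oxide targets gives 500.0 pbw; versus the stated basis of 500.0 pbw — gaps are rounding artifacts).
Summing the batch: Σ batch = 523.9 pbw; ignition loss, Σ(batch × LOI) = 23.92 pbw; yield: glass divided by total = 95.43%.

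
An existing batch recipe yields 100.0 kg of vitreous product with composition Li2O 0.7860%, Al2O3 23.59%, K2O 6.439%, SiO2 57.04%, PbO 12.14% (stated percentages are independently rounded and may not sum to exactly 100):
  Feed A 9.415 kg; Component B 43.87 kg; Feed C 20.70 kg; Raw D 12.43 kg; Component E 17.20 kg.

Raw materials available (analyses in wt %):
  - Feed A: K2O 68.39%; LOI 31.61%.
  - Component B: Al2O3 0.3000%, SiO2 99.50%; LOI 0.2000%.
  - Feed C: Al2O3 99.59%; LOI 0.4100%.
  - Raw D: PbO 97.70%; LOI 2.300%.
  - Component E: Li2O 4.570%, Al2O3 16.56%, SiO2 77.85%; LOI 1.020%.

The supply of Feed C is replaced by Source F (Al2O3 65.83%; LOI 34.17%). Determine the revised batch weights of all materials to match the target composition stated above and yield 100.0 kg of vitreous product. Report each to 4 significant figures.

Each numeric step keeps exact precision all the way through; in-progress results are displayed with 4-significant-figure rounding in the printout. A single rounding yields every reported result. Derived quantities (net glass mass, the five compositions, yield, totals, ignition loss) are recomputed in exact precision using the weight values on 100.0 kg of glass, precisely as stated by problem or answer.
Target masses of each oxide per 100.0 kg vitreous product:
  Li2O: 0.7860% × 100.0 = 0.7860 kg
  Al2O3: 23.59% × 100.0 = 23.59 kg
  K2O: 6.439% × 100.0 = 6.439 kg
  SiO2: 57.04% × 100.0 = 57.04 kg
  PbO: 12.14% × 100.0 = 12.14 kg
A balance pass over the oxides, from the weights as reported, at the basis given (summed amounts equal target values modulo rounding of the values):
  Li2O: 17.20·0.04570 = 0.7860 kg (target 0.7860 kg)
  Al2O3: 43.87·0.003000 + 31.31·0.6583 + 17.20·0.1656 = 23.59 kg (target 23.59 kg)
  K2O: 9.415·0.6839 = 6.439 kg (target 6.439 kg)
  SiO2: 43.87·0.9950 + 17.20·0.7785 = 57.04 kg (target 57.04 kg)
  PbO: 12.43·0.9770 = 12.14 kg (target 12.14 kg)
Consistency of the glass mass: the batch minus its LOI: 100.0 kg (the targets, summed, come to 100.0 kg; the stated basis being 100.0 kg — gaps are rounding artifacts).
Total batch = Σ batch = 114.2 kg; ignition loss, Σ(batch × LOI) = 14.22 kg; yield: glass divided by total = 87.55%.

Revised batch per 100.0 kg vitreous product:
  Feed A: 9.415 kg
  Component B: 43.87 kg
  Source F: 31.31 kg
  Raw D: 12.43 kg
  Component E: 17.20 kg
Total batch = 114.2 kg; LOI loss = 14.22 kg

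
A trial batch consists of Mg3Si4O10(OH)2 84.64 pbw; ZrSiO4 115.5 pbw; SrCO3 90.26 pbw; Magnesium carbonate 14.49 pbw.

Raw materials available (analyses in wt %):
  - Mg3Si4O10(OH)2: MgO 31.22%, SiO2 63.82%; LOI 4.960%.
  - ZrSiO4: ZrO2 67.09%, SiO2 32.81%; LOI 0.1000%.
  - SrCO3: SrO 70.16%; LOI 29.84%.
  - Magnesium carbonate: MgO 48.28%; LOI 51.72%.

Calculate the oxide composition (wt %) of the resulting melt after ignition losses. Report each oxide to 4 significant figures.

Glass mass = 266.1 pbw (batch 304.9 − LOI 38.74).
Composition: ZrO2 29.11%, MgO 12.56%, SrO 23.79%, SiO2 34.53%

Values along the way are shown with 4-significant-digit rounding across the worked steps; the whole derivation keeps exact precision through every step; each reported number carries a single rounding. All derived quantities, which include LOI, totals, the four compositions, glass mass, the yield, are rebuilt in exact precision, exactly as printed in the problem or answer text, using the weight values for 266.1 pbw of glass.
Per-oxide mass from batch:
  ZrO2: 115.5·0.6709 = 77.49 pbw
  MgO: 84.64·0.3122 + 14.49·0.4828 = 33.42 pbw
  SrO: 90.26·0.7016 = 63.33 pbw
  SiO2: 84.64·0.6382 + 115.5·0.3281 = 91.91 pbw
LOI: 84.64·0.04960 + 115.5·0.001000 + 90.26·0.2984 + 14.49·0.5172 = 38.74 pbw
Glass mass = batch − LOI = 304.9 − 38.74 = 266.1 pbw (consistent with Σ oxide mass)
wt % = 100 × oxide mass / glass mass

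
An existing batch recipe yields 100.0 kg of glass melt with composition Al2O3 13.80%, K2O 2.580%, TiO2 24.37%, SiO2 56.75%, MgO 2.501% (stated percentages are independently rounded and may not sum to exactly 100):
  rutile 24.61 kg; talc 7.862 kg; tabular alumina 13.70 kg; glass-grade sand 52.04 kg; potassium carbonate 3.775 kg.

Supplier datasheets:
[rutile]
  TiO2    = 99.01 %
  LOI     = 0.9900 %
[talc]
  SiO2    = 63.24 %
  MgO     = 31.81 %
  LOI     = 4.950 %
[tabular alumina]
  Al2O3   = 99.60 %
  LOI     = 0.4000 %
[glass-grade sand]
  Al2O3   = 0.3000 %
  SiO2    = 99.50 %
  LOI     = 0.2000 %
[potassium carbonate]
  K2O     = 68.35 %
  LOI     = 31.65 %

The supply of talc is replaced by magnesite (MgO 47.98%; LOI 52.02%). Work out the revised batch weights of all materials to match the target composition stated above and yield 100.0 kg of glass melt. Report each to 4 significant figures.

The intermediate values are shown, rounded to four significant figures, in the printout. All internal work maintains full float precision in all steps — every reported result is rounded exactly once. Derived quantities are rebuilt from the batch weights at 100.0 kg of glass at full float precision (the yield, net glass mass, five oxide percentages, totals, ignition loss) as given in the question or the answer.
Target masses of each oxide per 100.0 kg glass melt:
  Al2O3: 13.80% × 100.0 = 13.80 kg
  K2O: 2.580% × 100.0 = 2.580 kg
  TiO2: 24.37% × 100.0 = 24.37 kg
  SiO2: 56.75% × 100.0 = 56.75 kg
  MgO: 2.501% × 100.0 = 2.501 kg
Oxide-by-oxide audit working from each reported weight, per the basis as stated (oxide sums agree with the targets exact up to rounding of places):
  Al2O3: 13.68·0.9960 + 57.04·0.003000 = 13.80 kg (target 13.80 kg)
  K2O: 3.775·0.6835 = 2.580 kg (target 2.580 kg)
  TiO2: 24.61·0.9901 = 24.37 kg (target 24.37 kg)
  SiO2: 57.04·0.9950 = 56.75 kg (target 56.75 kg)
  MgO: 5.213·0.4798 = 2.501 kg (target 2.501 kg)
Auditing the glass mass value: batch Σ − ignition loss = 100.0 kg (oxide target masses add up to 100.0 kg; against the stated basis, 100.0 kg — rounding explains the deltas).
Batch grand total — Σ batch = 104.3 kg; LOI loss = Σ batch·LOI = 4.319 kg; glass ÷ batch gives a yield of 95.86%.

Revised batch per 100.0 kg glass melt:
  rutile: 24.61 kg
  magnesite: 5.213 kg
  tabular alumina: 13.68 kg
  glass-grade sand: 57.04 kg
  potassium carbonate: 3.775 kg
Total batch = 104.3 kg; LOI loss = 4.319 kg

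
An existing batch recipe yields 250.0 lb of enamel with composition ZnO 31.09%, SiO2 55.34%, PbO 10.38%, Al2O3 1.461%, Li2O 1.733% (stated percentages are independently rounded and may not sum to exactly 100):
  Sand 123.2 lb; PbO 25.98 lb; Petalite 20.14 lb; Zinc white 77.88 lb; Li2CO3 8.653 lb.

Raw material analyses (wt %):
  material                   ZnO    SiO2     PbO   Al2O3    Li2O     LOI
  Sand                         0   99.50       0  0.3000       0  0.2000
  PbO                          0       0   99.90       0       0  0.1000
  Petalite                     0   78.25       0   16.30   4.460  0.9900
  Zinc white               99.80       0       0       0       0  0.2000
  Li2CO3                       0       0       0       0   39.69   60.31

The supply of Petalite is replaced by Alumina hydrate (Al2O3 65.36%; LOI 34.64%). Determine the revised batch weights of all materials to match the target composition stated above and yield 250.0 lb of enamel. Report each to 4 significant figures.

In-progress results are displayed rounded to four significant figures. Each numeric step runs at exact precision at every stage. Each reported result is rounded exactly once — the derived quantities (totals, glass mass, yield, LOI, five oxide percentages) are recomputed from the batch weights at 250.0 lb of glass in full precision exactly as printed in either problem or answer.
Target oxide masses per 250.0 lb enamel:
  ZnO: 31.09% × 250.0 = 77.72 lb
  SiO2: 55.34% × 250.0 = 138.4 lb
  PbO: 10.38% × 250.0 = 25.95 lb
  Al2O3: 1.461% × 250.0 = 3.652 lb
  Li2O: 1.733% × 250.0 = 4.332 lb
Sums-versus-targets review on the weights just shown, under the basis named above (every target is met by its sum within answer rounding):
  ZnO: 77.88·0.9980 = 77.72 lb (target 77.72 lb)
  SiO2: 139.0·0.9950 = 138.3 lb (target 138.4 lb)
  PbO: 25.98·0.9990 = 25.95 lb (target 25.95 lb)
  Al2O3: 139.0·0.003000 + 4.950·0.6536 = 3.652 lb (target 3.652 lb)
  Li2O: 10.92·0.3969 = 4.334 lb (target 4.332 lb)
Mass balance on the glass: total batch − LOI = 250.0 lb (summing oxide targets gives 250.0 lb; stated basis 250.0 lb — deltas are rounding alone).
Batch grand total — Σ batch = 258.7 lb; ignition loss, Σ(batch × LOI) = 8.760 lb; glass ÷ batch gives a yield of 96.61%.

Revised batch per 250.0 lb enamel:
  Sand: 139.0 lb
  PbO: 25.98 lb
  Alumina hydrate: 4.950 lb
  Zinc white: 77.88 lb
  Li2CO3: 10.92 lb
Total batch = 258.7 lb; LOI loss = 8.760 lb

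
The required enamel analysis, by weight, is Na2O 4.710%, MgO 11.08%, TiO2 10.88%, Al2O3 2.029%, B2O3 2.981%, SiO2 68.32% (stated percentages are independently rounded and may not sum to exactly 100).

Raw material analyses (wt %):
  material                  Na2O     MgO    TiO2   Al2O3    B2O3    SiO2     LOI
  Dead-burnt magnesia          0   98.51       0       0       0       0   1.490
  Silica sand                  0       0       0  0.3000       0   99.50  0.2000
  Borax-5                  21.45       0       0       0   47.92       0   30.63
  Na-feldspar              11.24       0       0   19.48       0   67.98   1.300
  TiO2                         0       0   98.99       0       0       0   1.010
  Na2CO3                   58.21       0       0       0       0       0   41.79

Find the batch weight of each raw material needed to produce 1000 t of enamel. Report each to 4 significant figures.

Batch per 1000 t enamel:
  Dead-burnt magnesia: 112.5 t
  Silica sand: 622.0 t
  Borax-5: 62.21 t
  Na-feldspar: 94.58 t
  TiO2: 109.9 t
  Na2CO3: 39.73 t
Total batch = 1041 t; LOI loss = 40.92 t; yield = 96.07%

Intermediates are displayed rounded off to 4 significant figures in the working. Every computation keeps exact precision from first step to last; a single rounding produces each reported number — the derived quantities, including LOI, glass mass, six oxide percentages, yield, the totals, are re-derived using the weight values per 1000 t of glass at full precision, as quoted within question or answer.
The oxide mass targets at 1000 t enamel:
  Na2O: 4.710% × 1000 = 47.10 t
  MgO: 11.08% × 1000 = 110.8 t
  TiO2: 10.88% × 1000 = 108.8 t
  Al2O3: 2.029% × 1000 = 20.29 t
  B2O3: 2.981% × 1000 = 29.81 t
  SiO2: 68.32% × 1000 = 683.2 t
Per-oxide balance check working from each reported weight, for the quoted basis mass (each sum matches its target mass once rounding is allowed for):
  Na2O: 62.21·0.2145 + 94.58·0.1124 + 39.73·0.5821 = 47.10 t (target 47.10 t)
  MgO: 112.5·0.9851 = 110.8 t (target 110.8 t)
  TiO2: 109.9·0.9899 = 108.8 t (target 108.8 t)
  Al2O3: 622.0·0.003000 + 94.58·0.1948 = 20.29 t (target 20.29 t)
  B2O3: 62.21·0.4792 = 29.81 t (target 29.81 t)
  SiO2: 622.0·0.9950 + 94.58·0.6798 = 683.2 t (target 683.2 t)
Glass-mass sanity pass: total charge less LOI = 1000 t (targets for the oxides total 1000 t; basis as stated: 1000 t — gaps are rounding artifacts).
Batch total: Σ batch = 1041 t; LOI removed, Σ of batch·LOI: 40.92 t; yield, glass over the total, = 96.07%.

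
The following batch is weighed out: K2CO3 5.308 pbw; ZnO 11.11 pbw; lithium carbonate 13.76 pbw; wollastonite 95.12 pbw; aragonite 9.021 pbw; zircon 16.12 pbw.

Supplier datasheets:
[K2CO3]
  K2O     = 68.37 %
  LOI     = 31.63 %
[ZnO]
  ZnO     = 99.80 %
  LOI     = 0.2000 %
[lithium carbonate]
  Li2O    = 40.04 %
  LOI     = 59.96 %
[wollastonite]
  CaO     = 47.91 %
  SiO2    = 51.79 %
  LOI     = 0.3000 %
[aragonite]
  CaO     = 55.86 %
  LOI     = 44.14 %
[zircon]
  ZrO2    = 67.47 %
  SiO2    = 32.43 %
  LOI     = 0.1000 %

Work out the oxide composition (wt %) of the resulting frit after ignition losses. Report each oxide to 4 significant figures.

Each numeric step holds full float precision in every operation — the intermediate values are displayed, with 4-significant-figure rounding, on the page. Every reported value takes exactly one rounding — derived quantities, which include the totals, ignition loss, glass mass, the six compositions, the yield, are computed in full precision, exactly as shown in either problem or answer, from the weighed amounts at 136.2 pbw of glass.
Oxide masses out of the charge:
  ZrO2: 16.12·0.6747 = 10.88 pbw
  CaO: 95.12·0.4791 + 9.021·0.5586 = 50.61 pbw
  SiO2: 95.12·0.5179 + 16.12·0.3243 = 54.49 pbw
  ZnO: 11.11·0.9980 = 11.09 pbw
  Li2O: 13.76·0.4004 = 5.510 pbw
  K2O: 5.308·0.6837 = 3.629 pbw
LOI: 5.308·0.3163 + 11.11·0.002000 + 13.76·0.5996 + 95.12·0.003000 + 9.021·0.4414 + 16.12·0.001000 = 14.23 pbw
Resulting glass, batch − LOI: 150.4 − 14.23 = 136.2 pbw (consistent with Σ oxide mass)
wt % = oxide mass / glass mass × 100

Glass mass = 136.2 pbw (batch 150.4 − LOI 14.23).
Composition: ZrO2 7.985%, CaO 37.16%, SiO2 40.01%, ZnO 8.141%, Li2O 4.045%, K2O 2.664%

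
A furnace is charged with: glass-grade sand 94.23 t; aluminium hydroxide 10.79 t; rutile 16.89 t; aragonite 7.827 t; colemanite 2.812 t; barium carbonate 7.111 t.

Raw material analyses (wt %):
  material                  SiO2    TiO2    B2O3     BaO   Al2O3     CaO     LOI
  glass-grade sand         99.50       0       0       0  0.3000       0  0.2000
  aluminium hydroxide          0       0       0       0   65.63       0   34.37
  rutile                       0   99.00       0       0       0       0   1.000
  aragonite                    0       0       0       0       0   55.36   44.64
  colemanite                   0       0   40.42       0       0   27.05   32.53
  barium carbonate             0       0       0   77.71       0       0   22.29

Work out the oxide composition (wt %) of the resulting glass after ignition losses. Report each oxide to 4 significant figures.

Glass mass = 129.6 t (batch 139.7 − LOI 10.06).
Composition: SiO2 72.34%, TiO2 12.90%, B2O3 0.8770%, BaO 4.264%, Al2O3 5.682%, CaO 3.930%

In-progress results are shown rounded to 4 significant figures across the worked steps. Exact precision is held all the way through. A single rounding produces each reported figure. The derived quantities are re-derived at full float precision (six oxide percentages, ignition loss, totals, net glass mass, the yield) starting from the weights at 129.6 t of glass, as set out in either problem or answer.
Mass of each oxide from the mix:
  SiO2: 94.23·0.9950 = 93.76 t
  TiO2: 16.89·0.9900 = 16.72 t
  B2O3: 2.812·0.4042 = 1.137 t
  BaO: 7.111·0.7771 = 5.526 t
  Al2O3: 94.23·0.003000 + 10.79·0.6563 = 7.364 t
  CaO: 7.827·0.5536 + 2.812·0.2705 = 5.094 t
LOI: 94.23·0.002000 + 10.79·0.3437 + 16.89·0.01000 + 7.827·0.4464 + 2.812·0.3253 + 7.111·0.2229 = 10.06 t
Resulting glass, batch − LOI: 139.7 − 10.06 = 129.6 t (consistent with Σ oxide mass)
each oxide over glass, ×100, is wt %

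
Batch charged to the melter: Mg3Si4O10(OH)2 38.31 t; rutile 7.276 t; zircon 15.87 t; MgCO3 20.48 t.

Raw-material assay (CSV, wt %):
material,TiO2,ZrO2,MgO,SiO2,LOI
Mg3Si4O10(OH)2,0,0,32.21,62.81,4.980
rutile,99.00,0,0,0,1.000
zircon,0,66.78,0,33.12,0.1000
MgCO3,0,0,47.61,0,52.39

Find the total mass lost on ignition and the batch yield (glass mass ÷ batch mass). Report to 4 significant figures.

The whole derivation keeps exact precision at every stage; in-progress results appear with 4-significant-digit rounding in the printout; exactly one rounding lands on each reported value; derived quantities, including the totals, four oxide percentages, yield, glass mass, LOI, are re-derived using the weight values for 69.21 t of glass at full float precision as they appear in either problem or answer.
LOI of each material in turn:
  Mg3Si4O10(OH)2: 38.31 × 0.04980 = 1.908 t
  rutile: 7.276 × 0.01000 = 0.07276 t
  zircon: 15.87 × 0.001000 = 0.01587 t
  MgCO3: 20.48 × 0.5239 = 10.73 t
Total LOI = 12.73 t
Glass = batch − LOI = 81.94 − 12.73 = 69.21 t

LOI loss = 12.73 t; glass = 69.21 t; yield = 84.47%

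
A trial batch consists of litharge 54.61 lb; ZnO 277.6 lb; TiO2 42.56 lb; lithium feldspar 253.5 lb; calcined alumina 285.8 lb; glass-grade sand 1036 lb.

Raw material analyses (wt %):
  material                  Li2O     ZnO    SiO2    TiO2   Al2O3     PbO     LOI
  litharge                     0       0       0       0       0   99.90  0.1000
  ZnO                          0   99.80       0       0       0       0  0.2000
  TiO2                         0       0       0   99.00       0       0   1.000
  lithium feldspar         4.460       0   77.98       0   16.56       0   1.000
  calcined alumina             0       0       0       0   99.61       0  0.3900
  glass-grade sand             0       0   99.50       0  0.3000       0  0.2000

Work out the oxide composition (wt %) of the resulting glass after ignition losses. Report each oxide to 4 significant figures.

Glass mass = 1943 lb (batch 1950 − LOI 6.757).
Composition: Li2O 0.5818%, ZnO 14.26%, SiO2 63.22%, TiO2 2.168%, Al2O3 16.97%, PbO 2.807%

Intermediates are displayed rounded off to 4 significant digits on the page. All arithmetic carries full float precision through the solve; every reported value takes just one rounding; derived quantities, which include six oxide percentages, the totals, net glass mass, yield, LOI, are re-derived at full precision, as set out in either problem or answer, from the weighed amounts per 1943 lb of glass.
Mass of each oxide from the mix:
  Li2O: 253.5·0.04460 = 11.31 lb
  ZnO: 277.6·0.9980 = 277.0 lb
  SiO2: 253.5·0.7798 + 1036·0.9950 = 1228 lb
  TiO2: 42.56·0.9900 = 42.13 lb
  Al2O3: 253.5·0.1656 + 285.8·0.9961 + 1036·0.003000 = 329.8 lb
  PbO: 54.61·0.9990 = 54.56 lb
LOI: 54.61·0.001000 + 277.6·0.002000 + 42.56·0.01000 + 253.5·0.01000 + 285.8·0.003900 + 1036·0.002000 = 6.757 lb
Net of LOI, the glass mass = 1950 − 6.757 = 1943 lb (equal to the oxide-mass sum)
wt % = 100 × oxide mass / glass mass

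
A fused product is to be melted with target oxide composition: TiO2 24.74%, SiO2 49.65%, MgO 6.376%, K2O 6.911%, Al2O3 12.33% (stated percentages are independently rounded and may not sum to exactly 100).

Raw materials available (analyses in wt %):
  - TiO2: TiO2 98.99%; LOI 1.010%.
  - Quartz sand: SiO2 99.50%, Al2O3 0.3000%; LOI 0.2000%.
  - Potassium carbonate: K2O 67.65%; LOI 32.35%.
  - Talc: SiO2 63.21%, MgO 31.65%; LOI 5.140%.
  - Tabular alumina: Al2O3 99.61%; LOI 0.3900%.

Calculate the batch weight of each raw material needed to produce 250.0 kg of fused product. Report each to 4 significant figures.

Batch per 250.0 kg fused product:
  TiO2: 62.48 kg
  Quartz sand: 92.75 kg
  Potassium carbonate: 25.54 kg
  Talc: 50.36 kg
  Tabular alumina: 30.67 kg
Total batch = 261.8 kg; LOI loss = 11.79 kg; yield = 95.50%

Rounding to four significant digits applies to each mid-chain value as shown; all arithmetic keeps exact precision from start to finish — a single rounding produces every reported result; all derived quantities, which include yield, net glass mass, ignition loss, the five compositions, totals, are re-derived at full precision, exactly as printed in the problem or the answer, from the weighed amounts on 250.0 kg of glass.
Per-oxide target masses for 250.0 kg fused product:
  TiO2: 24.74% × 250.0 = 61.85 kg
  SiO2: 49.65% × 250.0 = 124.1 kg
  MgO: 6.376% × 250.0 = 15.94 kg
  K2O: 6.911% × 250.0 = 17.28 kg
  Al2O3: 12.33% × 250.0 = 30.82 kg
Oxide-by-oxide audit working from each reported weight, on the stated basis (target by target, the sums agree modulo rounding of the values):
  TiO2: 62.48·0.9899 = 61.85 kg (target 61.85 kg)
  SiO2: 92.75·0.9950 + 50.36·0.6321 = 124.1 kg (target 124.1 kg)
  MgO: 50.36·0.3165 = 15.94 kg (target 15.94 kg)
  K2O: 25.54·0.6765 = 17.28 kg (target 17.28 kg)
  Al2O3: 92.75·0.003000 + 30.67·0.9961 = 30.83 kg (target 30.82 kg)
Glass-mass sanity pass: the batch minus its LOI: 250.0 kg (summing oxide targets gives 250.0 kg; with the basis standing at 250.0 kg — differing by rounding only).
Summing the batch: Σ batch = 261.8 kg; Σ batch·LOI gives LOI loss = 11.79 kg; yield: glass divided by total = 95.50%.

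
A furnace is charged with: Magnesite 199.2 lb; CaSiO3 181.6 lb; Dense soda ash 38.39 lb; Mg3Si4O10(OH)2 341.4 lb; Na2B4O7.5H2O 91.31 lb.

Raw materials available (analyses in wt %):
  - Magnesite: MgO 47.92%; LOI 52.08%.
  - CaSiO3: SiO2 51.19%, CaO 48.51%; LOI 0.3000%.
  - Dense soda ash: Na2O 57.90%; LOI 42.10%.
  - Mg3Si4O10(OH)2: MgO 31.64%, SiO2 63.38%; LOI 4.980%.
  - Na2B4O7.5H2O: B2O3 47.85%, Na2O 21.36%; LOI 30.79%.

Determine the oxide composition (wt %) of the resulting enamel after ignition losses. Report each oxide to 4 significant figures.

Glass mass = 686.3 lb (batch 851.9 − LOI 165.6).
Composition: B2O3 6.366%, MgO 29.65%, SiO2 45.07%, Na2O 6.080%, CaO 12.84%

All arithmetic maintains exact precision through every step. The intermediate values are printed (rounded to 4 significant figures) across the worked steps. A single rounding produces every reported value — the derived quantities, including totals, yield, the five compositions, glass mass, LOI, are re-derived starting from the weights on 686.3 lb of glass at full precision exactly as shown in either problem or answer.
Oxide-by-oxide delivered mass:
  B2O3: 91.31·0.4785 = 43.69 lb
  MgO: 199.2·0.4792 + 341.4·0.3164 = 203.5 lb
  SiO2: 181.6·0.5119 + 341.4·0.6338 = 309.3 lb
  Na2O: 38.39·0.5790 + 91.31·0.2136 = 41.73 lb
  CaO: 181.6·0.4851 = 88.09 lb
LOI: 199.2·0.5208 + 181.6·0.003000 + 38.39·0.4210 + 341.4·0.04980 + 91.31·0.3079 = 165.6 lb
The glass mass, total less LOI, = 851.9 − 165.6 = 686.3 lb (matching Σ of the oxides)
oxide / glass × 100 gives the wt %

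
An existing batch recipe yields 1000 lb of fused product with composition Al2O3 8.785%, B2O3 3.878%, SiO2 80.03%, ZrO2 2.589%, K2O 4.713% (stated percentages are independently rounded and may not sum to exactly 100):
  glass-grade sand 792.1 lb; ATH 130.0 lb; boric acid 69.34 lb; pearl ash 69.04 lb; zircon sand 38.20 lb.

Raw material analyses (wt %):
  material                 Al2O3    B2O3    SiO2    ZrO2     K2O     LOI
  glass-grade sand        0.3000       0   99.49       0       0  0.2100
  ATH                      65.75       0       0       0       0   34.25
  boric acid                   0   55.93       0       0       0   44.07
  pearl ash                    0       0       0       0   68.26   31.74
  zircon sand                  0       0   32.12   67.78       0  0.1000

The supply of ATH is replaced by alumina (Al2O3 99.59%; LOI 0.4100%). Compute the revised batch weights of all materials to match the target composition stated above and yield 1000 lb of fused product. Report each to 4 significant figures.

Revised batch per 1000 lb fused product:
  glass-grade sand: 792.1 lb
  alumina: 85.83 lb
  boric acid: 69.34 lb
  pearl ash: 69.04 lb
  zircon sand: 38.20 lb
Total batch = 1055 lb; LOI loss = 54.52 lb

The working math maintains exact precision at each step — in-progress results are shown, with 4-significant-digit rounding, within the worked lines; every reported figure is rounded exactly once — all derived quantities (the five compositions, ignition loss, totals, the yield, net glass mass) are carried starting from the weights at 1000 lb of glass at exact precision, precisely as stated by either problem or answer.
The oxide mass targets at 1000 lb fused product:
  Al2O3: 8.785% × 1000 = 87.85 lb
  B2O3: 3.878% × 1000 = 38.78 lb
  SiO2: 80.03% × 1000 = 800.3 lb
  ZrO2: 2.589% × 1000 = 25.89 lb
  K2O: 4.713% × 1000 = 47.13 lb
Oxide-by-oxide audit using the reported weights, against the basis in use (summed amounts equal target values exact up to rounding of places):
  Al2O3: 792.1·0.003000 + 85.83·0.9959 = 87.85 lb (target 87.85 lb)
  B2O3: 69.34·0.5593 = 38.78 lb (target 38.78 lb)
  SiO2: 792.1·0.9949 + 38.20·0.3212 = 800.3 lb (target 800.3 lb)
  ZrO2: 38.20·0.6778 = 25.89 lb (target 25.89 lb)
  K2O: 69.04·0.6826 = 47.13 lb (target 47.13 lb)
Mass balance on the glass: whole batch net of LOI = 1000 lb (summing oxide targets gives 1000 lb; the stated basis being 1000 lb — deltas are rounding alone).
Summing the batch: Σ batch = 1055 lb; LOI loss = Σ batch·LOI = 54.52 lb; yield: glass divided by total = 94.83%.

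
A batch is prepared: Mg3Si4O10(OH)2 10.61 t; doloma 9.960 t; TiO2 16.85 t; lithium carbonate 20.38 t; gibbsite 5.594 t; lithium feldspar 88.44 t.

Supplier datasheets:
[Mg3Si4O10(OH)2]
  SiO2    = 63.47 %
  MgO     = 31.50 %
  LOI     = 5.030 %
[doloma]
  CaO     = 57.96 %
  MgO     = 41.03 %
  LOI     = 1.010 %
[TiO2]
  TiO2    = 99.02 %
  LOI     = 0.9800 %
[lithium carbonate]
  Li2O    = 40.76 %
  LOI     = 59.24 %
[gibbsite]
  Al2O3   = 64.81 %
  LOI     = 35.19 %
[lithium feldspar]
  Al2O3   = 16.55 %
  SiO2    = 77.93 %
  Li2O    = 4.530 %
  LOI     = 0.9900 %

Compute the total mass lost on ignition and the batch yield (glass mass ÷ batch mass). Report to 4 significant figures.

Each numeric step runs at full float precision through every step. The intermediate values are shown rounded to four significant figures across the worked steps — exactly one rounding is applied to every reported result; derived quantities (ignition loss, yield, net glass mass, the six compositions, totals) are computed starting from the weights per 136.1 t of glass at full float precision precisely as stated by the problem or answer text.
LOI of each material in turn:
  Mg3Si4O10(OH)2: 10.61 × 0.05030 = 0.5337 t
  doloma: 9.960 × 0.01010 = 0.1006 t
  TiO2: 16.85 × 0.009800 = 0.1651 t
  lithium carbonate: 20.38 × 0.5924 = 12.07 t
  gibbsite: 5.594 × 0.3519 = 1.969 t
  lithium feldspar: 88.44 × 0.009900 = 0.8756 t
Total LOI = 15.72 t
Glass = batch − LOI = 151.8 − 15.72 = 136.1 t

LOI loss = 15.72 t; glass = 136.1 t; yield = 89.65%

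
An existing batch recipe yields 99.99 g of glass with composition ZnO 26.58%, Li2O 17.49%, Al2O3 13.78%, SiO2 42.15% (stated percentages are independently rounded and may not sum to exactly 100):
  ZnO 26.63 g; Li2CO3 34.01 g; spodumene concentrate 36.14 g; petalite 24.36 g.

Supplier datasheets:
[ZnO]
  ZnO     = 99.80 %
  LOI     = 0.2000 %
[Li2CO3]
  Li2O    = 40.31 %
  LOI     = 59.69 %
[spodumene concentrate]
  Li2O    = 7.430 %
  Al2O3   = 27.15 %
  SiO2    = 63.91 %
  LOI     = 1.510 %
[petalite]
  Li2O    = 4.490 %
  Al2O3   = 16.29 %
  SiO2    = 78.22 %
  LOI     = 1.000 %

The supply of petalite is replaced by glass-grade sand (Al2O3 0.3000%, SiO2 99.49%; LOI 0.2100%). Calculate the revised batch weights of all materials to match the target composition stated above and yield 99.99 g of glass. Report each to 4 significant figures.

Each numeric step holds full precision from first step to last. Mid-chain values are displayed, with 4-significant-figure rounding, on the page — every reported result is rounded once only; derived quantities are computed at full precision (totals, glass mass, LOI, four oxide percentages, yield) starting from the weights at 99.99 g of glass as given in the problem or answer text.
Oxide mass targets, per 99.99 g glass:
  ZnO: 26.58% × 99.99 = 26.58 g
  Li2O: 17.49% × 99.99 = 17.49 g
  Al2O3: 13.78% × 99.99 = 13.78 g
  SiO2: 42.15% × 99.99 = 42.15 g
Checking each oxide sum applying the batch weights above, under the basis named above (oxide sums agree with the targets within answer rounding):
  ZnO: 26.63·0.9980 = 26.58 g (target 26.58 g)
  Li2O: 34.05·0.4031 + 50.64·0.07430 = 17.49 g (target 17.49 g)
  Al2O3: 50.64·0.2715 + 9.831·0.003000 = 13.78 g (target 13.78 g)
  SiO2: 50.64·0.6391 + 9.831·0.9949 = 42.14 g (target 42.15 g)
The glass-mass cross-check: total charge less LOI = 99.99 g (per-oxide target masses sum to 99.99 g; the stated basis being 99.99 g — deltas are rounding alone).
Batch total: Σ batch = 121.2 g; loss to ignition Σ batch·LOI = 21.16 g; yield = glass ÷ total batch = 82.53%.

Revised batch per 99.99 g glass:
  ZnO: 26.63 g
  Li2CO3: 34.05 g
  spodumene concentrate: 50.64 g
  glass-grade sand: 9.831 g
Total batch = 121.2 g; LOI loss = 21.16 g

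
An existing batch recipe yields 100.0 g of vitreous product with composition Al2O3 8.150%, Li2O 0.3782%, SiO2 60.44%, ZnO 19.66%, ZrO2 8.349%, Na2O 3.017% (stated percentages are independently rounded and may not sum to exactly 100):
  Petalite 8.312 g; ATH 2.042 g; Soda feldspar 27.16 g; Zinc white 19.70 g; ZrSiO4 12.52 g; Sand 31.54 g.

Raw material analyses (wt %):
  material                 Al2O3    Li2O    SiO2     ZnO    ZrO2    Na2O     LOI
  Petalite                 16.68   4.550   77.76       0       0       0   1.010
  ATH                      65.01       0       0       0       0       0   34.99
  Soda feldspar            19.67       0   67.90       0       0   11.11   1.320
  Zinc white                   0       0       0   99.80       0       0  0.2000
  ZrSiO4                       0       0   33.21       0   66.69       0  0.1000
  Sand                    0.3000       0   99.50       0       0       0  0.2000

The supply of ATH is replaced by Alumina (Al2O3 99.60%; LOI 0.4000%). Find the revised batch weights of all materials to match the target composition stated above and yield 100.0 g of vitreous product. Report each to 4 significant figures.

Values along the way are shown, rounded to 4 significant figures, when written out. Full float precision is carried at all times; every reported figure takes exactly one rounding. All derived quantities are re-derived in full precision (yield, the totals, net glass mass, ignition loss, six oxide percentages) from the batch weights at 100.0 g of glass, as they appear in the question or the answer.
The oxide mass targets at 100.0 g vitreous product:
  Al2O3: 8.150% × 100.0 = 8.150 g
  Li2O: 0.3782% × 100.0 = 0.3782 g
  SiO2: 60.44% × 100.0 = 60.44 g
  ZnO: 19.66% × 100.0 = 19.66 g
  ZrO2: 8.349% × 100.0 = 8.349 g
  Na2O: 3.017% × 100.0 = 3.017 g
Sums-versus-targets review per the reported batch figures, relative to the basis at hand (oxide sums agree with the targets modulo rounding of the values):
  Al2O3: 8.312·0.1668 + 1.333·0.9960 + 27.16·0.1967 + 31.54·0.003000 = 8.151 g (target 8.150 g)
  Li2O: 8.312·0.04550 = 0.3782 g (target 0.3782 g)
  SiO2: 8.312·0.7776 + 27.16·0.6790 + 12.52·0.3321 + 31.54·0.9950 = 60.45 g (target 60.44 g)
  ZnO: 19.70·0.9980 = 19.66 g (target 19.66 g)
  ZrO2: 12.52·0.6669 = 8.350 g (target 8.349 g)
  Na2O: 27.16·0.1111 = 3.017 g (target 3.017 g)
Glass mass check: batch total minus LOI = 100.0 g (per-oxide target masses sum to 99.99 g; stated basis 100.0 g — rounding explains the deltas).
Summing the batch: Σ batch = 100.6 g; LOI removed, Σ of batch·LOI: 0.5628 g; glass ÷ batch gives a yield of 99.44%.

Revised batch per 100.0 g vitreous product:
  Petalite: 8.312 g
  Alumina: 1.333 g
  Soda feldspar: 27.16 g
  Zinc white: 19.70 g
  ZrSiO4: 12.52 g
  Sand: 31.54 g
Total batch = 100.6 g; LOI loss = 0.5628 g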